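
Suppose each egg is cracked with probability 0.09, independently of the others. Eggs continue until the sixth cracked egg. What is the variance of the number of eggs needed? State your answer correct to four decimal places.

674.0741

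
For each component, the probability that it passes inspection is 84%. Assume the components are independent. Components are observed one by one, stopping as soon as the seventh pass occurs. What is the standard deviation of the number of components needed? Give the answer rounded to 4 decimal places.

1.2599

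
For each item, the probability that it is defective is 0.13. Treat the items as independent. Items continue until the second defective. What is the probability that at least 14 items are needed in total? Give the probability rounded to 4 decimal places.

Needing more than 13 items ⇔ fewer than 2 successes in the first 13. With X ~ Binomial(13, 0.13), P(Y > 13) = P(X ≤ 1).
  k=0: C(13,0)·0.13^0·0.87^13 = 0.163588
  k=1: C(13,1)·0.13^1·0.87^12 = 0.317774
P(X ≤ 1) = 0.481361

0.4814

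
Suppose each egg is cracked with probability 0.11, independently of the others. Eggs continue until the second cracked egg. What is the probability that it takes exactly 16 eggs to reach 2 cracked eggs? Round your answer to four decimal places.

Y = trial on which the second success occurs; negative binomial, r=2, p=0.11.
P(Y=16) = C(15,1) · p^2 · (1−p)^14
= 15 · 0.0121 · 0.19564 = 0.035509

0.0355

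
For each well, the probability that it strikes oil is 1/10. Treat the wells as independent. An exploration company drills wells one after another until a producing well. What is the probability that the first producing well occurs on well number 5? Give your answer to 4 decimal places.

0.0656

Geometric (trials to first success), p = 0.10.
P(Y = 5) = (1−p)^4 · p = 0.6561 · 0.10 = 0.065610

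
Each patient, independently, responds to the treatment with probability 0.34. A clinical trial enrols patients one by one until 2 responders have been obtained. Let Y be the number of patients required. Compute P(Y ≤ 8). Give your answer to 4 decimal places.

0.8156

Finishing within 8 patients ⇔ at least 2 successes in the first 8. With X ~ Binomial(8, 0.34), P(Y ≤ 8) = 1 − P(X ≤ 1).
  k=0: C(8,0)·0.34^0·0.66^8 = 0.036004
  k=1: C(8,1)·0.34^1·0.66^7 = 0.148380
1 − 0.184384 = 0.815616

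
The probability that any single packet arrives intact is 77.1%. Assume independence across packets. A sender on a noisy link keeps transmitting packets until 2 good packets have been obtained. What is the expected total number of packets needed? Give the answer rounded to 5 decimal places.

Y = total packets until the second success; negative binomial with r=2, p=0.771.
E[Y] = r / p = 2 / 0.771 = 2.5940337

2.59403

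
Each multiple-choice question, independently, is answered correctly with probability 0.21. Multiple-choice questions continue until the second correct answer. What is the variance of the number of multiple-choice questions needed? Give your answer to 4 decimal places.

Y = total multiple-choice questions until the second success; negative binomial with r=2, p=0.21.
Var(Y) = r(1−p)/p² = 2·0.79 / 0.21² = 35.827664

35.8277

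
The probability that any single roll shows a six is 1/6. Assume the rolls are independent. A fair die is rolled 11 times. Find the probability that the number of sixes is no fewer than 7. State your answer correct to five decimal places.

0.00063

X ~ Binomial(11, 0.166667); P(X ≥ 7) = Σ C(11,k) p^k (1−p)^(11−k) over k:
  k=7: C(11,7)·0.166667^7·0.833333^4 = 0.0005685
  k=8: C(11,8)·0.166667^8·0.833333^3 = 0.0000568
  k=9: C(11,9)·0.166667^9·0.833333^2 = 0.0000038
  k=10: C(11,10)·0.166667^10·0.833333^1 = 0.0000002
  k=11: C(11,11)·0.166667^11·0.833333^0 = 0.0000000
Total = 0.0006293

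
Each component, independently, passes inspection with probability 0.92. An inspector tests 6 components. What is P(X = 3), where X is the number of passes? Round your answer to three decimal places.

X ~ Binomial(n=6, p=0.92).
P(X=3) = C(6,3) · p^3 · (1−p)^3
= 20 · 0.77869 · 0.000512 = 0.00797

0.008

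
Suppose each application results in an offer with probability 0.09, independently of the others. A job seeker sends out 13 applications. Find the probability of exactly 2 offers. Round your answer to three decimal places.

X ~ Binomial(n=13, p=0.09).
P(X=2) = C(13,2) · p^2 · (1−p)^11
= 78 · 0.0081 · 0.35437 = 0.22389

0.224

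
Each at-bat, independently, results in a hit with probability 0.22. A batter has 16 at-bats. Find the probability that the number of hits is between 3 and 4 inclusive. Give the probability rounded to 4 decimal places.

0.4521

X ~ Binomial(16, 0.22); P(3 ≤ X ≤ 4) = Σ C(16,k) p^k (1−p)^(16−k) over k:
  k=3: C(16,3)·0.22^3·0.78^13 = 0.235877
  k=4: C(16,4)·0.22^4·0.78^12 = 0.216221
Total = 0.452098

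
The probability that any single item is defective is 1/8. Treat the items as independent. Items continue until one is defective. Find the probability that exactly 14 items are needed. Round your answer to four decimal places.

Geometric (trials to first success), p = 0.125.
P(Y = 14) = (1−p)^13 · p = 0.17624 · 0.125 = 0.022030

0.0220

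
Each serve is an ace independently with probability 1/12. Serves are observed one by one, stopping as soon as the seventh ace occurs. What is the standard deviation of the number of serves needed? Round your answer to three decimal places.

30.397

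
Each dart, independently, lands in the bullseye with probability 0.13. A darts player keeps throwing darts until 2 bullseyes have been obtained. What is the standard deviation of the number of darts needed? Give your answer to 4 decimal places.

10.1469

Y = total darts until the second success; negative binomial with r=2, p=0.13.
SD(Y) = √[r(1−p)/p²] = √(102.958580) = 10.146851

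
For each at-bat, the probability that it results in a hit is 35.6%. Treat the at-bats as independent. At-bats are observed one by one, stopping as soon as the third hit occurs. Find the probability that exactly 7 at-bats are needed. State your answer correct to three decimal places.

0.116

Y = trial on which the third success occurs; negative binomial, r=3, p=0.356.
P(Y=7) = C(6,2) · p^3 · (1−p)^4
= 15 · 0.045118 · 0.17201 = 0.11641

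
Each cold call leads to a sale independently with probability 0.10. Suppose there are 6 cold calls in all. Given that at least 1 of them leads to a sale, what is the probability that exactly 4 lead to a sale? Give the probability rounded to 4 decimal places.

X ~ Binomial(6, 0.10). Want P(X=4 | X≥1) = P(X=4) / P(X≥1).
P(X=4) = C(6,4)·0.10^4·0.90^2 = 0.001215
P(X≥1) = 1 − 0.531441 = 0.468559
Ratio = 0.001215 / 0.468559 = 0.002593

0.0026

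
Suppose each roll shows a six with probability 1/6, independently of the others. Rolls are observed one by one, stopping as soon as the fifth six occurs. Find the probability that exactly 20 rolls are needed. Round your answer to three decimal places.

0.032

Y = trial on which the fifth success occurs; negative binomial, r=5, p=0.166667.
P(Y=20) = C(19,4) · p^5 · (1−p)^15
= 3876 · 0.0001286 · 0.064905 = 0.03235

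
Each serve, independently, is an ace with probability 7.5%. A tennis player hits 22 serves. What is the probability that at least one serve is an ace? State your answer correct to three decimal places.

0.820

P(at least one) = 1 − P(none) = 1 − (1 − 0.075)^22
= 1 − 0.17994 = 0.82006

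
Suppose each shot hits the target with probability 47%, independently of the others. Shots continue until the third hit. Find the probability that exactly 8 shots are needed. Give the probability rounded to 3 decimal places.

0.091

Y = trial on which the third success occurs; negative binomial, r=3, p=0.47.
P(Y=8) = C(7,2) · p^3 · (1−p)^5
= 21 · 0.10382 · 0.04182 = 0.09118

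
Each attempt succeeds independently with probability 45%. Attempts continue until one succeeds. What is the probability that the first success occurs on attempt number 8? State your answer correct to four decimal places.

Geometric (trials to first success), p = 0.45.
P(Y = 8) = (1−p)^7 · p = 0.015224 · 0.45 = 0.006851

0.0069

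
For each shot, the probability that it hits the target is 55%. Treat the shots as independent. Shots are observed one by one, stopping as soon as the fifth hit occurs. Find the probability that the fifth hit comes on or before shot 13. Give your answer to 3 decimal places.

Finishing within 13 shots ⇔ at least 5 successes in the first 13. With X ~ Binomial(13, 0.55), P(Y ≤ 13) = 1 − P(X ≤ 4).
  k=0: C(13,0)·0.55^0·0.45^13 = 0.00003
  k=1: C(13,1)·0.55^1·0.45^12 = 0.00049
  k=2: C(13,2)·0.55^2·0.45^11 = 0.00362
  k=3: C(13,3)·0.55^3·0.45^10 = 0.01620
  k=4: C(13,4)·0.55^4·0.45^9 = 0.04951
1 − 0.06985 = 0.93015

0.930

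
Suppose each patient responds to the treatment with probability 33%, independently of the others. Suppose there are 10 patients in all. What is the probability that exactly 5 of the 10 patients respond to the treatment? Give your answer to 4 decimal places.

X ~ Binomial(n=10, p=0.33).
P(X=5) = C(10,5) · p^5 · (1−p)^5
= 252 · 0.0039135 · 0.13501 = 0.133151

0.1332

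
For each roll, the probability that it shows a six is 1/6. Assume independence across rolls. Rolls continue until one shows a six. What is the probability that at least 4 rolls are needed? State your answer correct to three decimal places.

Y = number of rolls to the first success; geometric, p = 0.166667.
P(Y > 3) = P(first 3 all fail) = (1−p)^3 = 0.57870

0.579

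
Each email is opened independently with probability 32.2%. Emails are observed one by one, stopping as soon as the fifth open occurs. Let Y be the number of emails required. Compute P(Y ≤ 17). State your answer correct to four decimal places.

0.6841

Finishing within 17 emails ⇔ at least 5 successes in the first 17. With X ~ Binomial(17, 0.322), P(Y ≤ 17) = 1 − P(X ≤ 4).
  k=0: C(17,0)·0.322^0·0.678^17 = 0.001352
  k=1: C(17,1)·0.322^1·0.678^16 = 0.010914
  k=2: C(17,2)·0.322^2·0.678^15 = 0.041466
  k=3: C(17,3)·0.322^3·0.678^14 = 0.098467
  k=4: C(17,4)·0.322^4·0.678^13 = 0.163677
1 − 0.315876 = 0.684124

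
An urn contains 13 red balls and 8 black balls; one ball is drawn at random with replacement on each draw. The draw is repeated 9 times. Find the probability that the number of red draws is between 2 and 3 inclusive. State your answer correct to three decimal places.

X ~ Binomial(9, 0.619048); P(2 ≤ X ≤ 3) = Σ C(9,k) p^k (1−p)^(9−k) over k:
  k=2: C(9,2)·0.619048^2·0.380952^7 = 0.01606
  k=3: C(9,3)·0.619048^3·0.380952^6 = 0.06091
Total = 0.07697

0.077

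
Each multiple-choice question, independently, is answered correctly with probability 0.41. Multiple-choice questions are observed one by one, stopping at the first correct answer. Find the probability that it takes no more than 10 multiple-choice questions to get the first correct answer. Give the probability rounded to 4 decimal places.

Y = number of multiple-choice questions to the first success; geometric, p = 0.41.
P(Y ≤ 10) = 1 − (1−p)^10 = 1 − 0.005111 = 0.994889

0.9949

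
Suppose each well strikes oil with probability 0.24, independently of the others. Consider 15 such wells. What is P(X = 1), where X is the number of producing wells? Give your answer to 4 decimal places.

X ~ Binomial(n=15, p=0.24).
P(X=1) = C(15,1) · p^1 · (1−p)^14
= 15 · 0.24 · 0.021448 = 0.077213

0.0772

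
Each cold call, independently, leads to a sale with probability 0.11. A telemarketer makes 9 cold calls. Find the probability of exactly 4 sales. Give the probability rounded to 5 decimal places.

0.01030

X ~ Binomial(n=9, p=0.11).
P(X=4) = C(9,4) · p^4 · (1−p)^5
= 126 · 0.00014641 · 0.55841 = 0.0103013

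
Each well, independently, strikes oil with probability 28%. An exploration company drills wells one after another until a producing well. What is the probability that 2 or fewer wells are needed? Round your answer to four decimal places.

Y = number of wells to the first success; geometric, p = 0.28.
P(Y ≤ 2) = 1 − (1−p)^2 = 1 − 0.518400 = 0.481600

0.4816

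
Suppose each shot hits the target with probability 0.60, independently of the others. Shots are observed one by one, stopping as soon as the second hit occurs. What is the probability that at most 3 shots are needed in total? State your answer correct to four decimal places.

Finishing within 3 shots ⇔ at least 2 successes in the first 3. With X ~ Binomial(3, 0.60), P(Y ≤ 3) = 1 − P(X ≤ 1).
  k=0: C(3,0)·0.60^0·0.40^3 = 0.064000
  k=1: C(3,1)·0.60^1·0.40^2 = 0.288000
1 − 0.352000 = 0.648000

0.6480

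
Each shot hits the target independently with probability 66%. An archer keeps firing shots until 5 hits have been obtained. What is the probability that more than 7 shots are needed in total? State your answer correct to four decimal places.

0.4447

Needing more than 7 shots ⇔ fewer than 5 successes in the first 7. With X ~ Binomial(7, 0.66), P(Y > 7) = P(X ≤ 4).
  k=0: C(7,0)·0.66^0·0.34^7 = 0.000525
  k=1: C(7,1)·0.66^1·0.34^6 = 0.007137
  k=2: C(7,2)·0.66^2·0.34^5 = 0.041563
  k=3: C(7,3)·0.66^3·0.34^4 = 0.134467
  k=4: C(7,4)·0.66^4·0.34^3 = 0.261024
P(X ≤ 4) = 0.444716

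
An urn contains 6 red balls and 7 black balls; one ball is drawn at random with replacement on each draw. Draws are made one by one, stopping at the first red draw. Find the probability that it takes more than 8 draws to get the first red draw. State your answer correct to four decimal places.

Y = number of draws to the first success; geometric, p = 0.461538.
P(Y > 8) = P(first 8 all fail) = (1−p)^8 = 0.007067

0.0071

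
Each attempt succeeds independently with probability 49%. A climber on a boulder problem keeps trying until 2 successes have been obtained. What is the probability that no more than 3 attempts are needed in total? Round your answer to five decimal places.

Finishing within 3 attempts ⇔ at least 2 successes in the first 3. With X ~ Binomial(3, 0.49), P(Y ≤ 3) = 1 − P(X ≤ 1).
  k=0: C(3,0)·0.49^0·0.51^3 = 0.1326510
  k=1: C(3,1)·0.49^1·0.51^2 = 0.3823470
1 − 0.5149980 = 0.4850020

0.48500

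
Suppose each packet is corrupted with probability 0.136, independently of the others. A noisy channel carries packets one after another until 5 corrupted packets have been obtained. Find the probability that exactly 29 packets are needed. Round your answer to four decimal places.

0.0285

Y = trial on which the fifth success occurs; negative binomial, r=5, p=0.136.
P(Y=29) = C(28,4) · p^5 · (1−p)^24
= 20475 · 4.6526e-05 · 0.029945 = 0.028526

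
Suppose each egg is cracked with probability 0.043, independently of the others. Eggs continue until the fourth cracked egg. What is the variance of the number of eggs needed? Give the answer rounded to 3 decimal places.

Y = total eggs until the fourth success; negative binomial with r=4, p=0.043.
Var(Y) = r(1−p)/p² = 4·0.957 / 0.043² = 2070.30827

2070.308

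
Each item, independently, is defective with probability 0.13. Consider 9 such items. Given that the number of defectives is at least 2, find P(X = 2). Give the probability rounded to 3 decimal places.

X ~ Binomial(9, 0.13). Want P(X=2 | X≥2) = P(X=2) / P(X≥2).
P(X=2) = C(9,2)·0.13^2·0.87^7 = 0.22952
P(X≥2) = 1 − 0.28554 − 0.38401 = 0.33045
Ratio = 0.22952 / 0.33045 = 0.69458

0.695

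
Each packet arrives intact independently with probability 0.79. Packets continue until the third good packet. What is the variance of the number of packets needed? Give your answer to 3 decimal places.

Y = total packets until the third success; negative binomial with r=3, p=0.79.
Var(Y) = r(1−p)/p² = 3·0.21 / 0.79² = 1.00945

1.009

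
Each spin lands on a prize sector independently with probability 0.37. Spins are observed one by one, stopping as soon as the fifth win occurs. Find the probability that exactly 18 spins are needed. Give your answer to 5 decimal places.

Y = trial on which the fifth success occurs; negative binomial, r=5, p=0.37.
P(Y=18) = C(17,4) · p^5 · (1−p)^13
= 2380 · 0.0069344 · 0.0024628 = 0.0406455

0.04065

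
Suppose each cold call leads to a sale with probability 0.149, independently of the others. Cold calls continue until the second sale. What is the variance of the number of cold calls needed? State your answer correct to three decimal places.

Y = total cold calls until the second success; negative binomial with r=2, p=0.149.
Var(Y) = r(1−p)/p² = 2·0.851 / 0.149² = 76.66321

76.663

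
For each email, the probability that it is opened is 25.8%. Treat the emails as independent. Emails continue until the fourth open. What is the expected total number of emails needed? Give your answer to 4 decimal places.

15.5039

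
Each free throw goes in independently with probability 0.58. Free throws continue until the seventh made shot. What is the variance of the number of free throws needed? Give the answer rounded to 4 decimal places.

Y = total free throws until the seventh success; negative binomial with r=7, p=0.58.
Var(Y) = r(1−p)/p² = 7·0.42 / 0.58² = 8.739596

8.7396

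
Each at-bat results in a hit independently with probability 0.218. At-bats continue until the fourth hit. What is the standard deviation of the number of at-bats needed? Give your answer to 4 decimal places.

Y = total at-bats until the fourth success; negative binomial with r=4, p=0.218.
SD(Y) = √[r(1−p)/p²] = √(65.819375) = 8.112914

8.1129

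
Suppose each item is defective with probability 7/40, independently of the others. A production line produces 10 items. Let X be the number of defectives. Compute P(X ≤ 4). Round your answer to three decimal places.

X ~ Binomial(10, 0.175); P(X ≤ 4) = Σ C(10,k) p^k (1−p)^(10−k) over k:
  k=0: C(10,0)·0.175^0·0.825^10 = 0.14606
  k=1: C(10,1)·0.175^1·0.825^9 = 0.30983
  k=2: C(10,2)·0.175^2·0.825^8 = 0.29575
  k=3: C(10,3)·0.175^3·0.825^7 = 0.16729
  k=4: C(10,4)·0.175^4·0.825^6 = 0.06210
Total = 0.98103

0.981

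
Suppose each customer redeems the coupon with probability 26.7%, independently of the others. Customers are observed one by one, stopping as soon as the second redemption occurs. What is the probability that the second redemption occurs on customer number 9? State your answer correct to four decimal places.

Y = trial on which the second success occurs; negative binomial, r=2, p=0.267.
P(Y=9) = C(8,1) · p^2 · (1−p)^7
= 8 · 0.071289 · 0.11369 = 0.064840

0.0648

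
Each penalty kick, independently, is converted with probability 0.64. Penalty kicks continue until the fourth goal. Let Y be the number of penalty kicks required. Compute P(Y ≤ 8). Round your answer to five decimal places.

0.88198

Finishing within 8 penalty kicks ⇔ at least 4 successes in the first 8. With X ~ Binomial(8, 0.64), P(Y ≤ 8) = 1 − P(X ≤ 3).
  k=0: C(8,0)·0.64^0·0.36^8 = 0.0002821
  k=1: C(8,1)·0.64^1·0.36^7 = 0.0040122
  k=2: C(8,2)·0.64^2·0.36^6 = 0.0249651
  k=3: C(8,3)·0.64^3·0.36^5 = 0.0887647
1 − 0.1180242 = 0.8819758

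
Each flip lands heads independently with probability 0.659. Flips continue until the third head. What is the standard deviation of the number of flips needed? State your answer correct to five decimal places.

Y = total flips until the third success; negative binomial with r=3, p=0.659.
SD(Y) = √[r(1−p)/p²] = √(2.3556177) = 1.5348022

1.53480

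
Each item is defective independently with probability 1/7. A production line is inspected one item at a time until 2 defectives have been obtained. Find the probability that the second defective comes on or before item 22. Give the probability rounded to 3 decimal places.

0.843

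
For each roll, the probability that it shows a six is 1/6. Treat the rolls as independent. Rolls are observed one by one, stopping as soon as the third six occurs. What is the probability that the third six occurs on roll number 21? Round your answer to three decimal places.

Y = trial on which the third success occurs; negative binomial, r=3, p=0.166667.
P(Y=21) = C(20,2) · p^3 · (1−p)^18
= 190 · 0.0046296 · 0.037561 = 0.03304

0.033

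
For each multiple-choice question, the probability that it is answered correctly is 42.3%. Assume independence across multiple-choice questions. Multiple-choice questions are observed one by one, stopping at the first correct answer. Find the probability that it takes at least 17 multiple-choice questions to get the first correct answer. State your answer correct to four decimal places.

0.0002

Y = number of multiple-choice questions to the first success; geometric, p = 0.423.
P(Y > 16) = P(first 16 all fail) = (1−p)^16 = 0.000151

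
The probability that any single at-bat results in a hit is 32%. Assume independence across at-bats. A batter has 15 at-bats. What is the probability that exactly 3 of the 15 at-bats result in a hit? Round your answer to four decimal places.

0.1457

X ~ Binomial(n=15, p=0.32).
P(X=3) = C(15,3) · p^3 · (1−p)^12
= 455 · 0.032768 · 0.0097748 = 0.145736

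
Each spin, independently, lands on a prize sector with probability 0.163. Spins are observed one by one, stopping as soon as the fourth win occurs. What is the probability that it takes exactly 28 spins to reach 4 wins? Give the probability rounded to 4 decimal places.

Y = trial on which the fourth success occurs; negative binomial, r=4, p=0.163.
P(Y=28) = C(27,3) · p^4 · (1−p)^24
= 2925 · 0.00070591 · 0.013977 = 0.028859

0.0289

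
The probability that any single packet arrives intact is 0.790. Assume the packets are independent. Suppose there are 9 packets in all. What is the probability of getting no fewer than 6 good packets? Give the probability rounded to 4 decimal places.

X ~ Binomial(9, 0.79); P(X ≥ 6) = Σ C(9,k) p^k (1−p)^(9−k) over k:
  k=6: C(9,6)·0.79^6·0.21^3 = 0.189104
  k=7: C(9,7)·0.79^7·0.21^2 = 0.304881
  k=8: C(9,8)·0.79^8·0.21^1 = 0.286734
  k=9: C(9,9)·0.79^9·0.21^0 = 0.119852
Total = 0.900570

0.9006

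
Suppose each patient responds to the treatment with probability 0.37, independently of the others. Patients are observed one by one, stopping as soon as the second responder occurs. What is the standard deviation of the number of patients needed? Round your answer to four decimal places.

3.0338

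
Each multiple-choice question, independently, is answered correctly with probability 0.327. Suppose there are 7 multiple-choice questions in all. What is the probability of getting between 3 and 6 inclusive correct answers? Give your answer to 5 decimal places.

0.41436

X ~ Binomial(7, 0.327); P(3 ≤ X ≤ 6) = Σ C(7,k) p^k (1−p)^(7−k) over k:
  k=3: C(7,3)·0.327^3·0.673^4 = 0.2510566
  k=4: C(7,4)·0.327^4·0.673^3 = 0.1219844
  k=5: C(7,5)·0.327^5·0.673^2 = 0.0355622
  k=6: C(7,6)·0.327^6·0.673^1 = 0.0057597
Total = 0.4143628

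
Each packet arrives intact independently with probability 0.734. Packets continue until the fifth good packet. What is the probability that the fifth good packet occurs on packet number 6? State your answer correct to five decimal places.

0.28336

Y = trial on which the fifth success occurs; negative binomial, r=5, p=0.734.
P(Y=6) = C(5,4) · p^5 · (1−p)^1
= 5 · 0.21305 · 0.266 = 0.2833557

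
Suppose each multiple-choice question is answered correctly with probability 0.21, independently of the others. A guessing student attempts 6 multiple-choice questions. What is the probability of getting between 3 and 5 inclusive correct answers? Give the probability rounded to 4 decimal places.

0.1115

X ~ Binomial(6, 0.21); P(3 ≤ X ≤ 5) = Σ C(6,k) p^k (1−p)^(6−k) over k:
  k=3: C(6,3)·0.21^3·0.79^3 = 0.091321
  k=4: C(6,4)·0.21^4·0.79^2 = 0.018206
  k=5: C(6,5)·0.21^5·0.79^1 = 0.001936
Total = 0.111463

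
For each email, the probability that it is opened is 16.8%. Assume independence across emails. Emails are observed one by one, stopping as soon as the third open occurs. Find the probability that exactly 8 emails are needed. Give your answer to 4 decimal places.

0.0397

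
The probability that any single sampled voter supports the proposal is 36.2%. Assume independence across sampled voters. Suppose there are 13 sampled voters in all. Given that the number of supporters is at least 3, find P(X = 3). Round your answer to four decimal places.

X ~ Binomial(13, 0.362). Want P(X=3 | X≥3) = P(X=3) / P(X≥3).
P(X=3) = C(13,3)·0.362^3·0.638^10 = 0.151600
P(X≥3) = 1 − 0.002902 − 0.021404 − 0.072868 = 0.902826
Ratio = 0.151600 / 0.902826 = 0.167917

0.1679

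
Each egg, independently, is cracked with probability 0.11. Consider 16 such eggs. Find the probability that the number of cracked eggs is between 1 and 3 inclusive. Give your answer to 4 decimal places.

X ~ Binomial(16, 0.11); P(1 ≤ X ≤ 3) = Σ C(16,k) p^k (1−p)^(16−k) over k:
  k=1: C(16,1)·0.11^1·0.89^15 = 0.306452
  k=2: C(16,2)·0.11^2·0.89^14 = 0.284071
  k=3: C(16,3)·0.11^3·0.89^13 = 0.163846
Total = 0.754369

0.7544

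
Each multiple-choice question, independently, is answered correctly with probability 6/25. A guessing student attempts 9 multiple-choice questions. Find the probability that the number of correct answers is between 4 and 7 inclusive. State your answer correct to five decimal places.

X ~ Binomial(9, 0.24); P(4 ≤ X ≤ 7) = Σ C(9,k) p^k (1−p)^(9−k) over k:
  k=4: C(9,4)·0.24^4·0.76^5 = 0.1059945
  k=5: C(9,5)·0.24^5·0.76^4 = 0.0334720
  k=6: C(9,6)·0.24^6·0.76^3 = 0.0070467
  k=7: C(9,7)·0.24^7·0.76^2 = 0.0009537
Total = 0.1474669

0.14747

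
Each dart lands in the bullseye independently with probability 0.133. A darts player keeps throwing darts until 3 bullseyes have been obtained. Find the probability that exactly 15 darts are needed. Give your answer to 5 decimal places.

0.03862

Y = trial on which the third success occurs; negative binomial, r=3, p=0.133.
P(Y=15) = C(14,2) · p^3 · (1−p)^12
= 91 · 0.0023526 · 0.1804 = 0.0386212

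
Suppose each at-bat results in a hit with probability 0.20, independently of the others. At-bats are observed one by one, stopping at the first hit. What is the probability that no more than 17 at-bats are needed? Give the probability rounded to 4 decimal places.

Y = number of at-bats to the first success; geometric, p = 0.20.
P(Y ≤ 17) = 1 − (1−p)^17 = 1 − 0.022518 = 0.977482

0.9775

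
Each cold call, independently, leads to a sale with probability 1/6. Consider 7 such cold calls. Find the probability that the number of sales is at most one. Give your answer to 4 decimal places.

X ~ Binomial(7, 0.166667); P(X ≤ 1) = Σ C(7,k) p^k (1−p)^(7−k) over k:
  k=0: C(7,0)·0.166667^0·0.833333^7 = 0.279082
  k=1: C(7,1)·0.166667^1·0.833333^6 = 0.390714
Total = 0.669796

0.6698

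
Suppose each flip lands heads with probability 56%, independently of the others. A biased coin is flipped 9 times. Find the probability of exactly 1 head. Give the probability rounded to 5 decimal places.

X ~ Binomial(n=9, p=0.56).
P(X=1) = C(9,1) · p^1 · (1−p)^8
= 9 · 0.56 · 0.0014048 = 0.0070803

0.00708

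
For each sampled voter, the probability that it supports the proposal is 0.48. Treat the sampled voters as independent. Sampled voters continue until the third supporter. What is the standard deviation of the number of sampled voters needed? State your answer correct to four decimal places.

2.6021

Y = total sampled voters until the third success; negative binomial with r=3, p=0.48.
SD(Y) = √[r(1−p)/p²] = √(6.770833) = 2.602082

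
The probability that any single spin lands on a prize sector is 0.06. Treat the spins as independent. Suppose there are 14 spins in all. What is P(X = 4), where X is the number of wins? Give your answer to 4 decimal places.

0.0070

X ~ Binomial(n=14, p=0.06).
P(X=4) = C(14,4) · p^4 · (1−p)^10
= 1001 · 1.296e-05 · 0.53862 = 0.006987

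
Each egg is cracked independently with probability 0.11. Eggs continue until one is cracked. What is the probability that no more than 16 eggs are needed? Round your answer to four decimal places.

Y = number of eggs to the first success; geometric, p = 0.11.
P(Y ≤ 16) = 1 − (1−p)^16 = 1 − 0.154967 = 0.845033

0.8450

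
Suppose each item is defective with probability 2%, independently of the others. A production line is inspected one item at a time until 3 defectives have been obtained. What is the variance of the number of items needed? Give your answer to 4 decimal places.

7350.0000

Y = total items until the third success; negative binomial with r=3, p=0.02.
Var(Y) = r(1−p)/p² = 3·0.98 / 0.02² = 7350.000000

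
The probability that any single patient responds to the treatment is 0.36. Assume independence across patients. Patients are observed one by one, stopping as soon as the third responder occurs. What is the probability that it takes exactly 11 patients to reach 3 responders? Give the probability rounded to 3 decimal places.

0.059

Y = trial on which the third success occurs; negative binomial, r=3, p=0.36.
P(Y=11) = C(10,2) · p^3 · (1−p)^8
= 45 · 0.046656 · 0.028147 = 0.05910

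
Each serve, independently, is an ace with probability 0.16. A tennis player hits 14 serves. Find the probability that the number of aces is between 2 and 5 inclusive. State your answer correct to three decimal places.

0.665

X ~ Binomial(14, 0.16); P(2 ≤ X ≤ 5) = Σ C(14,k) p^k (1−p)^(14−k) over k:
  k=2: C(14,2)·0.16^2·0.84^12 = 0.28750
  k=3: C(14,3)·0.16^3·0.84^11 = 0.21905
  k=4: C(14,4)·0.16^4·0.84^10 = 0.11474
  k=5: C(14,5)·0.16^5·0.84^9 = 0.04371
Total = 0.66499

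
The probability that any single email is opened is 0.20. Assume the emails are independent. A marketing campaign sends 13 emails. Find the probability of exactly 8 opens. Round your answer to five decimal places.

0.00108

X ~ Binomial(n=13, p=0.20).
P(X=8) = C(13,8) · p^8 · (1−p)^5
= 1287 · 2.56e-06 · 0.32768 = 0.0010796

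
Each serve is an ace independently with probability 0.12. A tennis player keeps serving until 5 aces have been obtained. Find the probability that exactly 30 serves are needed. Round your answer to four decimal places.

0.0242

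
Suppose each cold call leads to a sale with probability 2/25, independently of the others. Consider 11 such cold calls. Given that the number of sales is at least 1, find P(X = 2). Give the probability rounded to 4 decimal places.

0.2768

X ~ Binomial(11, 0.08). Want P(X=2 | X≥1) = P(X=2) / P(X≥1).
P(X=2) = C(11,2)·0.08^2·0.92^9 = 0.166201
P(X≥1) = 1 − 0.399637 = 0.600363
Ratio = 0.166201 / 0.600363 = 0.276834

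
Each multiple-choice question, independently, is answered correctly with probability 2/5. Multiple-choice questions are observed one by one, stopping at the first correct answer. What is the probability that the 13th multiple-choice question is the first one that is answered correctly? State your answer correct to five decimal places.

Geometric (trials to first success), p = 0.40.
P(Y = 13) = (1−p)^12 · p = 0.0021768 · 0.40 = 0.0008707

0.00087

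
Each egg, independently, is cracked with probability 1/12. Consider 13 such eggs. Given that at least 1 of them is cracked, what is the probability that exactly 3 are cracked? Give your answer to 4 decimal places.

X ~ Binomial(13, 0.083333). Want P(X=3 | X≥1) = P(X=3) / P(X≥1).
P(X=3) = C(13,3)·0.083333^3·0.916667^10 = 0.069332
P(X≥1) = 1 − 0.322663 = 0.677337
Ratio = 0.069332 / 0.677337 = 0.102360

0.1024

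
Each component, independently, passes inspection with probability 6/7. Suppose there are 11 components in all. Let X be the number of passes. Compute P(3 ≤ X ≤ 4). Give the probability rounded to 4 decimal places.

0.0002

X ~ Binomial(11, 0.857143); P(3 ≤ X ≤ 4) = Σ C(11,k) p^k (1−p)^(11−k) over k:
  k=3: C(11,3)·0.857143^3·0.142857^8 = 0.000018
  k=4: C(11,4)·0.857143^4·0.142857^7 = 0.000216
Total = 0.000234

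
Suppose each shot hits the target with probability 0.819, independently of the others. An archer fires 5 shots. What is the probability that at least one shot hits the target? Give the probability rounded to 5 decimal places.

P(at least one) = 1 − P(none) = 1 − (1 − 0.819)^5
= 1 − 0.0001943 = 0.9998057

0.99981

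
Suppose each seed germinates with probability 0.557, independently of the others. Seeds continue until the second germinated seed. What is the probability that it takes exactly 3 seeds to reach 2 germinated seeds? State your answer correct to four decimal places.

0.2749

Y = trial on which the second success occurs; negative binomial, r=2, p=0.557.
P(Y=3) = C(2,1) · p^2 · (1−p)^1
= 2 · 0.31025 · 0.443 = 0.274881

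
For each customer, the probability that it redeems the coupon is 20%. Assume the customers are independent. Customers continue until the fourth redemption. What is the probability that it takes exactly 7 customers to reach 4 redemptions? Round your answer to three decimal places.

Y = trial on which the fourth success occurs; negative binomial, r=4, p=0.20.
P(Y=7) = C(6,3) · p^4 · (1−p)^3
= 20 · 0.0016 · 0.512 = 0.01638

0.016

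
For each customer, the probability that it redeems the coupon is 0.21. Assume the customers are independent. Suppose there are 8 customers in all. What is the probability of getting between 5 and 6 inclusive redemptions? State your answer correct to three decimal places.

X ~ Binomial(8, 0.21); P(5 ≤ X ≤ 6) = Σ C(8,k) p^k (1−p)^(8−k) over k:
  k=5: C(8,5)·0.21^5·0.79^3 = 0.01128
  k=6: C(8,6)·0.21^6·0.79^2 = 0.00150
Total = 0.01278

0.013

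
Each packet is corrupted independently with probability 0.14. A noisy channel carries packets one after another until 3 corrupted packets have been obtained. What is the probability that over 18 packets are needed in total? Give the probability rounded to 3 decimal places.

0.529

Needing more than 18 packets ⇔ fewer than 3 successes in the first 18. With X ~ Binomial(18, 0.14), P(Y > 18) = P(X ≤ 2).
  k=0: C(18,0)·0.14^0·0.86^18 = 0.06622
  k=1: C(18,1)·0.14^1·0.86^17 = 0.19403
  k=2: C(18,2)·0.14^2·0.86^16 = 0.26849
P(X ≤ 2) = 0.52874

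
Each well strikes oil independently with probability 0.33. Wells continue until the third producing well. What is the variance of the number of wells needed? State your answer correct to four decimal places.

Y = total wells until the third success; negative binomial with r=3, p=0.33.
Var(Y) = r(1−p)/p² = 3·0.67 / 0.33² = 18.457300

18.4573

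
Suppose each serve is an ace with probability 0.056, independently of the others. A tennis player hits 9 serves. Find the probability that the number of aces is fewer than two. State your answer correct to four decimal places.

X ~ Binomial(9, 0.056); P(X ≤ 1) = Σ C(9,k) p^k (1−p)^(9−k) over k:
  k=0: C(9,0)·0.056^0·0.944^9 = 0.595317
  k=1: C(9,1)·0.056^1·0.944^8 = 0.317838
Total = 0.913155

0.9132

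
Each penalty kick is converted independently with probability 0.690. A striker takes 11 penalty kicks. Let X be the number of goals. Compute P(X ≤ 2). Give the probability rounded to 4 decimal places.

0.0008

X ~ Binomial(11, 0.69); P(X ≤ 2) = Σ C(11,k) p^k (1−p)^(11−k) over k:
  k=0: C(11,0)·0.69^0·0.31^11 = 0.000003
  k=1: C(11,1)·0.69^1·0.31^10 = 0.000062
  k=2: C(11,2)·0.69^2·0.31^9 = 0.000692
Total = 0.000757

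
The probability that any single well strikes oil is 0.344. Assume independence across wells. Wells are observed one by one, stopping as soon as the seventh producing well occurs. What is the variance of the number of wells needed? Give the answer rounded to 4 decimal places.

Y = total wells until the seventh success; negative binomial with r=7, p=0.344.
Var(Y) = r(1−p)/p² = 7·0.656 / 0.344² = 38.804759

38.8048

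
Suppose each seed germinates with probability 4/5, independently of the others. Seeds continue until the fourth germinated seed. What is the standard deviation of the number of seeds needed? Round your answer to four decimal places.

Y = total seeds until the fourth success; negative binomial with r=4, p=0.80.
SD(Y) = √[r(1−p)/p²] = √(1.250000) = 1.118034

1.1180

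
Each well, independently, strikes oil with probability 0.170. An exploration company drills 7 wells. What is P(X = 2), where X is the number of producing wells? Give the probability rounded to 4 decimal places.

0.2391

X ~ Binomial(n=7, p=0.17).
P(X=2) = C(7,2) · p^2 · (1−p)^5
= 21 · 0.0289 · 0.3939 = 0.239060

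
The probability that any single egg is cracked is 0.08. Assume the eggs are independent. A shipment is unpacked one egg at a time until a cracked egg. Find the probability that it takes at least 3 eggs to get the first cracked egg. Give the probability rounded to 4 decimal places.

0.8464

Y = number of eggs to the first success; geometric, p = 0.08.
P(Y > 2) = P(first 2 all fail) = (1−p)^2 = 0.846400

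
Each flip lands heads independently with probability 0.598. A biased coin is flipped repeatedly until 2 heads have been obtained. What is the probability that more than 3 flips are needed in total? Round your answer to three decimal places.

Needing more than 3 flips ⇔ fewer than 2 successes in the first 3. With X ~ Binomial(3, 0.598), P(Y > 3) = P(X ≤ 1).
  k=0: C(3,0)·0.598^0·0.402^3 = 0.06496
  k=1: C(3,1)·0.598^1·0.402^2 = 0.28992
P(X ≤ 1) = 0.35488

0.355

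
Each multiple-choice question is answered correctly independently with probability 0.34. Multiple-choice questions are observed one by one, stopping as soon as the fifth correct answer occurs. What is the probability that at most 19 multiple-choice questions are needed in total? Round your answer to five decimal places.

Finishing within 19 multiple-choice questions ⇔ at least 5 successes in the first 19. With X ~ Binomial(19, 0.34), P(Y ≤ 19) = 1 − P(X ≤ 4).
  k=0: C(19,0)·0.34^0·0.66^19 = 0.0003727
  k=1: C(19,1)·0.34^1·0.66^18 = 0.0036477
  k=2: C(19,2)·0.34^2·0.66^17 = 0.0169122
  k=3: C(19,3)·0.34^3·0.66^16 = 0.0493700
  k=4: C(19,4)·0.34^4·0.66^15 = 0.1017322
1 − 0.1720349 = 0.8279651

0.82797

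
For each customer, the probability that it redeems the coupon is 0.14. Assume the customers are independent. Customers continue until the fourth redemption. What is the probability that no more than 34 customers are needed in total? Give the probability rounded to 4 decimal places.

Finishing within 34 customers ⇔ at least 4 successes in the first 34. With X ~ Binomial(34, 0.14), P(Y ≤ 34) = 1 − P(X ≤ 3).
  k=0: C(34,0)·0.14^0·0.86^34 = 0.005929
  k=1: C(34,1)·0.14^1·0.86^33 = 0.032814
  k=2: C(34,2)·0.14^2·0.86^32 = 0.088139
  k=3: C(34,3)·0.14^3·0.86^31 = 0.153048
1 − 0.279930 = 0.720070

0.7201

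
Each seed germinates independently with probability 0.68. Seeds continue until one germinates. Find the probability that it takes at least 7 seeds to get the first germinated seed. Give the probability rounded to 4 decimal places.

0.0011

Y = number of seeds to the first success; geometric, p = 0.68.
P(Y > 6) = P(first 6 all fail) = (1−p)^6 = 0.001074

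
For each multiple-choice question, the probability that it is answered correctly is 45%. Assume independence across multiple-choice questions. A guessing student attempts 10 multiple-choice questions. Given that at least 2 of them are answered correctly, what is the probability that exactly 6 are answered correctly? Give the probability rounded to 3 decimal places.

X ~ Binomial(10, 0.45). Want P(X=6 | X≥2) = P(X=6) / P(X≥2).
P(X=6) = C(10,6)·0.45^6·0.55^4 = 0.15957
P(X≥2) = 1 − 0.00253 − 0.02072 = 0.97674
Ratio = 0.15957 / 0.97674 = 0.16337

0.163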